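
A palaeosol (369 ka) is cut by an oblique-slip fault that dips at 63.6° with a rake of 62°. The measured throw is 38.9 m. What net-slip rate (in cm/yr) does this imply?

0.0133 cm/yr

dip-slip = throw / sin(dip) = 38.9 / sin(63.6°) = 43.43 m
net slip = dip-slip / sin(rake) = 43.43 / sin(62°) = 49.19 m
rate = 49.19 m / 369 ka = 0.000133 m/yr = 0.0133 cm/yr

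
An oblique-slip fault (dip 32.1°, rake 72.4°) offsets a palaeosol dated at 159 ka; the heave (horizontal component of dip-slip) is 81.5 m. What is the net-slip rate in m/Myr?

dip-slip = heave / cos(dip) = 81.5 / cos(32.1°) = 96.21 m
net slip = dip-slip / sin(rake) = 96.21 / sin(72.4°) = 100.9 m
rate = 100.9 m / 159 ka = 0.000635 m/yr = 635 m/Myr

635 m/Myr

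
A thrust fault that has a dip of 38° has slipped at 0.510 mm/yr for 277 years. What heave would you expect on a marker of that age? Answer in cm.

dip-slip = rate × time = 0.510 mm/yr × 277 years = 0.1413 m
heave = dip-slip × cos(dip) = 0.1413 × cos(38°) = 0.111 m = 11.1 cm

11.1 cm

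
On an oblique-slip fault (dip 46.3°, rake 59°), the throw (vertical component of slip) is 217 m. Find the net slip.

dip-slip = throw / sin(dip) = 217 / sin(46.3°) = 300.2 m
net slip = dip-slip / sin(rake) = 300.2 / sin(59°) = 350 m

350 m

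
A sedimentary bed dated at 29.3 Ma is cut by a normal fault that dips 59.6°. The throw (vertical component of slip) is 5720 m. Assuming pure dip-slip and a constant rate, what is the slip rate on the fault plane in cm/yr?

dip-slip = throw / sin(dip) = 5720 m / sin(59.6°) = 6632 m
rate = 6632 m / 29.3 Ma = 0.000226 m/yr = 0.0226 cm/yr

0.0226 cm/yr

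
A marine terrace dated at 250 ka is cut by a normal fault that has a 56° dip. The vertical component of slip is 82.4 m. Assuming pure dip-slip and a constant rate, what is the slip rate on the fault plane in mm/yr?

0.398 mm/yr

dip-slip = throw / sin(dip) = 82.4 m / sin(56°) = 99.39 m
rate = 99.39 m / 250 ka = 0.000398 m/yr = 0.398 mm/yr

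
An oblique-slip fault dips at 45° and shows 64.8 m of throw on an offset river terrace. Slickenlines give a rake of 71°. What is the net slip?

dip-slip = throw / sin(dip) = 64.8 / sin(45°) = 91.64 m
net slip = dip-slip / sin(rake) = 91.64 / sin(71°) = 96.9 m

96.9 m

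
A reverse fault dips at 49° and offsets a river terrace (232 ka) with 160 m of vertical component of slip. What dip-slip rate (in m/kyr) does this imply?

dip-slip = throw / sin(dip) = 160 m / sin(49°) = 212 m
rate = 212 m / 232 ka = 0.000914 m/yr = 0.914 m/kyr

0.914 m/kyr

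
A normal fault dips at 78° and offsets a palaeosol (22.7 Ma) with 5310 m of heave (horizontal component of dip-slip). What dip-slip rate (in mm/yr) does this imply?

dip-slip = heave / cos(dip) = 5310 m / cos(78°) = 25540 m
rate = 25540 m / 22.7 Ma = 0.00113 m/yr = 1.13 mm/yr

1.13 mm/yr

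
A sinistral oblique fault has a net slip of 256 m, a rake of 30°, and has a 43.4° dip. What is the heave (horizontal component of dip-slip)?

93 m

dip-slip = net slip × sin(rake) = 256 m × sin(30°) = 128 m
heave = dip-slip × cos(dip) = 128 × cos(43.4°) = 93 m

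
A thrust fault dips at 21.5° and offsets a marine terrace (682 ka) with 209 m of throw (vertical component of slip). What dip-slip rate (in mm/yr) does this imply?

dip-slip = throw / sin(dip) = 209 m / sin(21.5°) = 570.3 m
rate = 570.3 m / 682 ka = 0.000836 m/yr = 0.836 mm/yr

0.836 mm/yr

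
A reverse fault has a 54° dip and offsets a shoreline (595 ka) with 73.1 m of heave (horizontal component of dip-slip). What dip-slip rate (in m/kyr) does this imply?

0.209 m/kyr

dip-slip = heave / cos(dip) = 73.1 m / cos(54°) = 124.4 m
rate = 124.4 m / 595 ka = 0.000209 m/yr = 0.209 m/kyr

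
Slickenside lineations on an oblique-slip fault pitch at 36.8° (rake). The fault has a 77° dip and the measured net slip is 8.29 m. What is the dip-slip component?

dip-slip = net slip × sin(rake) = 8.29 m × sin(36.8°) = 4.97 m

4.97 m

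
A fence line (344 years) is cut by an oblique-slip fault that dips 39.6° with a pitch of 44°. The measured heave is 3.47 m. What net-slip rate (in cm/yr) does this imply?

1.88 cm/yr

dip-slip = heave / cos(dip) = 3.47 / cos(39.6°) = 4.503 m
net slip = dip-slip / sin(rake) = 4.503 / sin(44°) = 6.483 m
rate = 6.483 m / 344 years = 0.0188 m/yr = 1.88 cm/yr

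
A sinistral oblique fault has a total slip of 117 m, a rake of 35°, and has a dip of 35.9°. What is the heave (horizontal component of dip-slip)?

54.4 m

dip-slip = net slip × sin(rake) = 117 m × sin(35°) = 67.11 m
heave = dip-slip × cos(dip) = 67.11 × cos(35.9°) = 54.4 m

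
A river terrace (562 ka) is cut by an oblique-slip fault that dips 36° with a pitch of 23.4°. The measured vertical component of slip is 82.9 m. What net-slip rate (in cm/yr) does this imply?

dip-slip = throw / sin(dip) = 82.9 / sin(36°) = 141 m
net slip = dip-slip / sin(rake) = 141 / sin(23.4°) = 355.1 m
rate = 355.1 m / 562 ka = 0.000632 m/yr = 0.0632 cm/yr

0.0632 cm/yr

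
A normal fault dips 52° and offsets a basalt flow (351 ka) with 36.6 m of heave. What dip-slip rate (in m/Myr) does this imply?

169 m/Myr

dip-slip = heave / cos(dip) = 36.6 m / cos(52°) = 59.45 m
rate = 59.45 m / 351 ka = 0.000169 m/yr = 169 m/Myr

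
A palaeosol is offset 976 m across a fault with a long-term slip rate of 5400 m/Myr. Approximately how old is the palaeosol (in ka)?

181 ka

age = offset / rate = 976 m / (5400 m/Myr) = 181000 yr = 181 ka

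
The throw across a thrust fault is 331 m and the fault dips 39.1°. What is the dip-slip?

525 m

dip-slip = throw / sin(dip) = 331 / sin(39.1°) = 525 m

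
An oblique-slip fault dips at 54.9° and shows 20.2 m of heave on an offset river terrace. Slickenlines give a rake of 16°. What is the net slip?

dip-slip = heave / cos(dip) = 20.2 / cos(54.9°) = 35.13 m
net slip = dip-slip / sin(rake) = 35.13 / sin(16°) = 127 m

127 m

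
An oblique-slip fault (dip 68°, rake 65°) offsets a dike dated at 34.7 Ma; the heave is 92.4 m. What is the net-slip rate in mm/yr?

0.00784 mm/yr

dip-slip = heave / cos(dip) = 92.4 / cos(68°) = 246.7 m
net slip = dip-slip / sin(rake) = 246.7 / sin(65°) = 272.2 m
rate = 272.2 m / 34.7 Ma = 0.00000784 m/yr = 0.00784 mm/yr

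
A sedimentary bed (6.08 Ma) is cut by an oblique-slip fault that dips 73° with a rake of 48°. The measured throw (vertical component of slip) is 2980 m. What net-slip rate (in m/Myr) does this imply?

dip-slip = throw / sin(dip) = 2980 / sin(73°) = 3116 m
net slip = dip-slip / sin(rake) = 3116 / sin(48°) = 4193 m
rate = 4193 m / 6.08 Ma = 0.000690 m/yr = 690 m/Myr

690 m/Myr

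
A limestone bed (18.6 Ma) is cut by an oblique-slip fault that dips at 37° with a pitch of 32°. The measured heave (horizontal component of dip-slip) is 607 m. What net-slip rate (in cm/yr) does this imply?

dip-slip = heave / cos(dip) = 607 / cos(37°) = 760 m
net slip = dip-slip / sin(rake) = 760 / sin(32°) = 1434 m
rate = 1434 m / 18.6 Ma = 0.0000771 m/yr = 0.00771 cm/yr

0.00771 cm/yr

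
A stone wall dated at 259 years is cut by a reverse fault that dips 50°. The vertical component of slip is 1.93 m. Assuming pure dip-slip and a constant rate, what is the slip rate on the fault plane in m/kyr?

9.73 m/kyr

dip-slip = throw / sin(dip) = 1.93 m / sin(50°) = 2.519 m
rate = 2.519 m / 259 years = 0.00973 m/yr = 9.73 m/kyr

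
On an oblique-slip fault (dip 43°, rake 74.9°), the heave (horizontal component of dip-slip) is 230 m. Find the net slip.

326 m

dip-slip = heave / cos(dip) = 230 / cos(43°) = 314.5 m
net slip = dip-slip / sin(rake) = 314.5 / sin(74.9°) = 326 m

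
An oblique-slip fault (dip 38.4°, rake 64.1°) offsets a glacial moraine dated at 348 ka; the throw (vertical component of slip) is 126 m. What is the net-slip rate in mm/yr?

0.648 mm/yr

dip-slip = throw / sin(dip) = 126 / sin(38.4°) = 202.9 m
net slip = dip-slip / sin(rake) = 202.9 / sin(64.1°) = 225.5 m
rate = 225.5 m / 348 ka = 0.000648 m/yr = 0.648 mm/yr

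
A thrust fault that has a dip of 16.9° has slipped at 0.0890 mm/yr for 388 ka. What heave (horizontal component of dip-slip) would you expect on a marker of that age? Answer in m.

dip-slip = rate × time = 0.0890 mm/yr × 388 ka = 34.53 m
heave = dip-slip × cos(dip) = 34.53 × cos(16.9°) = 33 m

33 m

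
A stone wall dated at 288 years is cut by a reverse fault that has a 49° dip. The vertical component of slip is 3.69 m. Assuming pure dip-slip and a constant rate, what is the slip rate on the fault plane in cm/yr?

dip-slip = throw / sin(dip) = 3.69 m / sin(49°) = 4.889 m
rate = 4.889 m / 288 years = 0.0170 m/yr = 1.70 cm/yr

1.70 cm/yr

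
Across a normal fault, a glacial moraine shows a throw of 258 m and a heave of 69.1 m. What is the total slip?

net slip = √(throw² + heave²) = √(258² + 69.1²) = 267 m

267 m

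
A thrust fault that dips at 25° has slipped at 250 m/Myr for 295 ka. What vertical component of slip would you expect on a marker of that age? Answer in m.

31.2 m

dip-slip = rate × time = 250 m/Myr × 295 ka = 73.75 m
throw = dip-slip × sin(dip) = 73.75 × sin(25°) = 31.2 m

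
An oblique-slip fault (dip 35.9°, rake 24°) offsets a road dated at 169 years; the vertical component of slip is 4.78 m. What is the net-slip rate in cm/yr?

dip-slip = throw / sin(dip) = 4.78 / sin(35.9°) = 8.152 m
net slip = dip-slip / sin(rake) = 8.152 / sin(24°) = 20.04 m
rate = 20.04 m / 169 years = 0.119 m/yr = 11.9 cm/yr

11.9 cm/yr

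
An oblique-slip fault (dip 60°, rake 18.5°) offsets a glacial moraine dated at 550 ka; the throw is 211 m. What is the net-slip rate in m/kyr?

1.40 m/kyr

dip-slip = throw / sin(dip) = 211 / sin(60°) = 243.6 m
net slip = dip-slip / sin(rake) = 243.6 / sin(18.5°) = 767.8 m
rate = 767.8 m / 550 ka = 0.00140 m/yr = 1.40 m/kyr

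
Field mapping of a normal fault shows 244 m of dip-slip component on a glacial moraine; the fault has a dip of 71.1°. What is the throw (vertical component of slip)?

231 m

throw = dip-slip × sin(dip) = 244 m × sin(71.1°) = 231 m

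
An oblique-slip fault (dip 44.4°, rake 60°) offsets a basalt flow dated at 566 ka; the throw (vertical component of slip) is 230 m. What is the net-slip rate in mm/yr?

dip-slip = throw / sin(dip) = 230 / sin(44.4°) = 328.7 m
net slip = dip-slip / sin(rake) = 328.7 / sin(60°) = 379.6 m
rate = 379.6 m / 566 ka = 0.000671 m/yr = 0.671 mm/yr

0.671 mm/yr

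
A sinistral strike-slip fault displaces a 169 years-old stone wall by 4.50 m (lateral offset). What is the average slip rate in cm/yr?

rate = 4.50 m / 169 years = 0.0266 m/yr = 2.66 cm/yr

2.66 cm/yr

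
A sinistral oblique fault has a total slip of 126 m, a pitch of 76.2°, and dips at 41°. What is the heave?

dip-slip = net slip × sin(rake) = 126 m × sin(76.2°) = 122.4 m
heave = dip-slip × cos(dip) = 122.4 × cos(41°) = 92.3 m

92.3 m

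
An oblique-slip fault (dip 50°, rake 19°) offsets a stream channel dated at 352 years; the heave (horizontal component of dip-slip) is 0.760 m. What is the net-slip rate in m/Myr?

dip-slip = heave / cos(dip) = 0.760 / cos(50°) = 1.182 m
net slip = dip-slip / sin(rake) = 1.182 / sin(19°) = 3.632 m
rate = 3.632 m / 352 years = 0.0103 m/yr = 10300 m/Myr

10300 m/Myr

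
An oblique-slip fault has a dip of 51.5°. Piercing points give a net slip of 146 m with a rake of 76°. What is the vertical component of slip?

111 m

dip-slip = net slip × sin(rake) = 146 m × sin(76°) = 141.7 m
throw = dip-slip × sin(dip) = 141.7 × sin(51.5°) = 111 m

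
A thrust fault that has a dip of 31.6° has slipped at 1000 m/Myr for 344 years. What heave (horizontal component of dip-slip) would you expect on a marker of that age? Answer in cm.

29.3 cm

dip-slip = rate × time = 1000 m/Myr × 344 years = 0.3440 m
heave = dip-slip × cos(dip) = 0.3440 × cos(31.6°) = 0.293 m = 29.3 cm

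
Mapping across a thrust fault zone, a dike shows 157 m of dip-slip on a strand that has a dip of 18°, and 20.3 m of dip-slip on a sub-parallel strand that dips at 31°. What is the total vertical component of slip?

throw_A = 157 × sin(18°) = 48.52 m
throw_B = 20.3 × sin(31°) = 10.46 m
total = 48.52 + 10.46 = 59 m

59 m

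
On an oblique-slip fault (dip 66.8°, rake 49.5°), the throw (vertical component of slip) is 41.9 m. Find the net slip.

59.9 m

dip-slip = throw / sin(dip) = 41.9 / sin(66.8°) = 45.59 m
net slip = dip-slip / sin(rake) = 45.59 / sin(49.5°) = 59.9 m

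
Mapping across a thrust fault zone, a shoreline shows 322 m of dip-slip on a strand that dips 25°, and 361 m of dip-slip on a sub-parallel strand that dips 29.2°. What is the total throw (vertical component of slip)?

throw_A = 322 × sin(25°) = 136.1 m
throw_B = 361 × sin(29.2°) = 176.1 m
total = 136.1 + 176.1 = 312 m

312 m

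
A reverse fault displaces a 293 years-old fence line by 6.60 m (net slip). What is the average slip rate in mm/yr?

22.5 mm/yr

rate = 6.60 m / 293 years = 0.0225 m/yr = 22.5 mm/yr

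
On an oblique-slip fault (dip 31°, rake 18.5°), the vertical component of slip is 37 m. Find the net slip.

226 m

dip-slip = throw / sin(dip) = 37 / sin(31°) = 71.84 m
net slip = dip-slip / sin(rake) = 71.84 / sin(18.5°) = 226 m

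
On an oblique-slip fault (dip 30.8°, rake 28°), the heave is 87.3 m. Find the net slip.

216 m

dip-slip = heave / cos(dip) = 87.3 / cos(30.8°) = 101.6 m
net slip = dip-slip / sin(rake) = 101.6 / sin(28°) = 216 m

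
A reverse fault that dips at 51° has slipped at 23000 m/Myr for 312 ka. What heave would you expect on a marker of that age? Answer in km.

4.52 km

dip-slip = rate × time = 23000 m/Myr × 312 ka = 7176 m
heave = dip-slip × cos(dip) = 7176 × cos(51°) = 4520 m = 4.52 km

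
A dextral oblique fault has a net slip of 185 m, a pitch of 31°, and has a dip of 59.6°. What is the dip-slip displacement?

95.3 m

dip-slip = net slip × sin(rake) = 185 m × sin(31°) = 95.3 m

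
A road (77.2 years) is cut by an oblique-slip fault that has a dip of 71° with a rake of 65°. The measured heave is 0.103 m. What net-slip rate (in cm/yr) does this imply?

dip-slip = heave / cos(dip) = 0.103 / cos(71°) = 0.3164 m
net slip = dip-slip / sin(rake) = 0.3164 / sin(65°) = 0.3491 m
rate = 0.3491 m / 77.2 years = 0.00452 m/yr = 0.452 cm/yr

0.452 cm/yr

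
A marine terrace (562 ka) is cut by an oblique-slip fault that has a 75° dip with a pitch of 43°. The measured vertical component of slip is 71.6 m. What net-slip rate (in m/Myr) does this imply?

193 m/Myr

dip-slip = throw / sin(dip) = 71.6 / sin(75°) = 74.13 m
net slip = dip-slip / sin(rake) = 74.13 / sin(43°) = 108.7 m
rate = 108.7 m / 562 ka = 0.000193 m/yr = 193 m/Myr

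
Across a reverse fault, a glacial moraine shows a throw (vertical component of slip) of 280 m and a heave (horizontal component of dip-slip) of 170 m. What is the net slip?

net slip = √(throw² + heave²) = √(280² + 170²) = 328 m

328 m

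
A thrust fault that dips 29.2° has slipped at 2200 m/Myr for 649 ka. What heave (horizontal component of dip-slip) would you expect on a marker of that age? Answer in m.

dip-slip = rate × time = 2200 m/Myr × 649 ka = 1428 m
heave = dip-slip × cos(dip) = 1428 × cos(29.2°) = 1250 m

1250 m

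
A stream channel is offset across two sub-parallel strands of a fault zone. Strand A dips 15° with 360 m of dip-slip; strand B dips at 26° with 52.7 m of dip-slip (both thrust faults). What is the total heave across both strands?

heave_A = 360 × cos(15°) = 347.7 m
heave_B = 52.7 × cos(26°) = 47.37 m
total = 347.7 + 47.37 = 395 m

395 m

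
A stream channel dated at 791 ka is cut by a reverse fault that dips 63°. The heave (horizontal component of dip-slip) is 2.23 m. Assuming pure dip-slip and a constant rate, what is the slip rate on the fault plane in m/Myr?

dip-slip = heave / cos(dip) = 2.23 m / cos(63°) = 4.912 m
rate = 4.912 m / 791 ka = 0.00000621 m/yr = 6.21 m/Myr

6.21 m/Myr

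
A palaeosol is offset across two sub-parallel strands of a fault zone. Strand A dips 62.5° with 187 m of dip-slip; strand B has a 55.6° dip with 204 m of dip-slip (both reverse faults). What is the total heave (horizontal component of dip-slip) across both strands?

heave_A = 187 × cos(62.5°) = 86.35 m
heave_B = 204 × cos(55.6°) = 115.3 m
total = 86.35 + 115.3 = 202 m

202 m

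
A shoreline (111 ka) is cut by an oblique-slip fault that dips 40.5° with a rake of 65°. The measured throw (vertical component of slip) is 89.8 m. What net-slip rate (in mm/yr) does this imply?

1.37 mm/yr

dip-slip = throw / sin(dip) = 89.8 / sin(40.5°) = 138.3 m
net slip = dip-slip / sin(rake) = 138.3 / sin(65°) = 152.6 m
rate = 152.6 m / 111 ka = 0.00137 m/yr = 1.37 mm/yr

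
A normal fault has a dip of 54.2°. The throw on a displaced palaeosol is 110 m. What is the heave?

heave = throw / tan(dip) = 110 / tan(54.2°) = 79.3 m

79.3 m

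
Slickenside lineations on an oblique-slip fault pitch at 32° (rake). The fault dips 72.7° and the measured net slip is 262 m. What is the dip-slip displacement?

139 m

dip-slip = net slip × sin(rake) = 262 m × sin(32°) = 139 m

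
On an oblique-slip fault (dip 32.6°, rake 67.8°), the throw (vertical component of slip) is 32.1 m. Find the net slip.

64.4 m

dip-slip = throw / sin(dip) = 32.1 / sin(32.6°) = 59.58 m
net slip = dip-slip / sin(rake) = 59.58 / sin(67.8°) = 64.4 m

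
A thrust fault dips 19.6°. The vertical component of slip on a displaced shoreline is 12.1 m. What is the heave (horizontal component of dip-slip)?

34 m

heave = throw / tan(dip) = 12.1 / tan(19.6°) = 34 m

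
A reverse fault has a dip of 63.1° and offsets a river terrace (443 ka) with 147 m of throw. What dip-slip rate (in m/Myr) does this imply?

372 m/Myr

dip-slip = throw / sin(dip) = 147 m / sin(63.1°) = 164.8 m
rate = 164.8 m / 443 ka = 0.000372 m/yr = 372 m/Myr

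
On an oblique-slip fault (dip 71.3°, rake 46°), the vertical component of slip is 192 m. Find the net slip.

dip-slip = throw / sin(dip) = 192 / sin(71.3°) = 202.7 m
net slip = dip-slip / sin(rake) = 202.7 / sin(46°) = 282 m

282 m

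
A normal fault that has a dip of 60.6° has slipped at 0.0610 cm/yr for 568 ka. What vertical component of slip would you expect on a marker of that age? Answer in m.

302 m

dip-slip = rate × time = 0.0610 cm/yr × 568 ka = 346.5 m
throw = dip-slip × sin(dip) = 346.5 × sin(60.6°) = 302 m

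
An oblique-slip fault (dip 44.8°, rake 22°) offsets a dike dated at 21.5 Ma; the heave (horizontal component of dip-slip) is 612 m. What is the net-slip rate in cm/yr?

0.0107 cm/yr

dip-slip = heave / cos(dip) = 612 / cos(44.8°) = 862.5 m
net slip = dip-slip / sin(rake) = 862.5 / sin(22°) = 2302 m
rate = 2302 m / 21.5 Ma = 0.000107 m/yr = 0.0107 cm/yr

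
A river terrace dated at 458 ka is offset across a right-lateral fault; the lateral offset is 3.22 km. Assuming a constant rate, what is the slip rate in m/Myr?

7030 m/Myr

rate = 3.22 km / 458 ka = 0.00703 m/yr = 7030 m/Myr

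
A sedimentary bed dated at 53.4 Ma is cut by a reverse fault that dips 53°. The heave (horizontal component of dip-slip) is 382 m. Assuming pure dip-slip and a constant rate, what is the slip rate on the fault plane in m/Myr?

11.9 m/Myr

dip-slip = heave / cos(dip) = 382 m / cos(53°) = 634.7 m
rate = 634.7 m / 53.4 Ma = 0.0000119 m/yr = 11.9 m/Myr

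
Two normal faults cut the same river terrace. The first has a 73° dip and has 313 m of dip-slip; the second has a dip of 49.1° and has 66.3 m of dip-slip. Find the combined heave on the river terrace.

heave_A = 313 × cos(73°) = 91.51 m
heave_B = 66.3 × cos(49.1°) = 43.41 m
total = 91.51 + 43.41 = 135 m

135 m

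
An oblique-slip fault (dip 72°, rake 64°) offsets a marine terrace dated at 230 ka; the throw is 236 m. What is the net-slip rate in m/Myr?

dip-slip = throw / sin(dip) = 236 / sin(72°) = 248.1 m
net slip = dip-slip / sin(rake) = 248.1 / sin(64°) = 276.1 m
rate = 276.1 m / 230 ka = 0.00120 m/yr = 1200 m/Myr

1200 m/Myr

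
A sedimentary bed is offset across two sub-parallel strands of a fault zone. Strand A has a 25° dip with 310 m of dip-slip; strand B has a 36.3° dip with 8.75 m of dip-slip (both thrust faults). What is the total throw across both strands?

136 m

throw_A = 310 × sin(25°) = 131 m
throw_B = 8.75 × sin(36.3°) = 5.180 m
total = 131 + 5.180 = 136 m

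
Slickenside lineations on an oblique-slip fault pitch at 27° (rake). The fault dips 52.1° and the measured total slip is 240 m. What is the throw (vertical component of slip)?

dip-slip = net slip × sin(rake) = 240 m × sin(27°) = 109 m
throw = dip-slip × sin(dip) = 109 × sin(52.1°) = 86 m

86 m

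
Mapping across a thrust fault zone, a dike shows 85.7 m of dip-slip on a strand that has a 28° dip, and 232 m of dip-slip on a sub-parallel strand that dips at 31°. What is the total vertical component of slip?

160 m

throw_A = 85.7 × sin(28°) = 40.23 m
throw_B = 232 × sin(31°) = 119.5 m
total = 40.23 + 119.5 = 160 m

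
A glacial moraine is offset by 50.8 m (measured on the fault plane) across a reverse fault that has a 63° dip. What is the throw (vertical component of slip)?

throw = dip-slip × sin(dip) = 50.8 m × sin(63°) = 45.3 m

45.3 m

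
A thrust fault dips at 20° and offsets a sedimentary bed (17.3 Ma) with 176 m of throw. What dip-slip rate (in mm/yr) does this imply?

dip-slip = throw / sin(dip) = 176 m / sin(20°) = 514.6 m
rate = 514.6 m / 17.3 Ma = 0.0000297 m/yr = 0.0297 mm/yr

0.0297 mm/yr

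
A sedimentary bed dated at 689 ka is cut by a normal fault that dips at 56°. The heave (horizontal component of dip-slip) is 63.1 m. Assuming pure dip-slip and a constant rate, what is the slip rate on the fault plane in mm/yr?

0.164 mm/yr

dip-slip = heave / cos(dip) = 63.1 m / cos(56°) = 112.8 m
rate = 112.8 m / 689 ka = 0.000164 m/yr = 0.164 mm/yr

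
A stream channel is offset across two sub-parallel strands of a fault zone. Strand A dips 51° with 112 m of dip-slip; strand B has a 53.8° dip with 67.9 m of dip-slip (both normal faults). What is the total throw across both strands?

142 m

throw_A = 112 × sin(51°) = 87.04 m
throw_B = 67.9 × sin(53.8°) = 54.79 m
total = 87.04 + 54.79 = 142 m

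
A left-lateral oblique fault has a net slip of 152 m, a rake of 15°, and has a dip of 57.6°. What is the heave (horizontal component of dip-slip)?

dip-slip = net slip × sin(rake) = 152 m × sin(15°) = 39.34 m
heave = dip-slip × cos(dip) = 39.34 × cos(57.6°) = 21.1 m

21.1 m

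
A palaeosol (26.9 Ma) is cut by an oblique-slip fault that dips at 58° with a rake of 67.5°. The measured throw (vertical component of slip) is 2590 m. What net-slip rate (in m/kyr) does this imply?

0.123 m/kyr

dip-slip = throw / sin(dip) = 2590 / sin(58°) = 3054 m
net slip = dip-slip / sin(rake) = 3054 / sin(67.5°) = 3306 m
rate = 3306 m / 26.9 Ma = 0.000123 m/yr = 0.123 m/kyr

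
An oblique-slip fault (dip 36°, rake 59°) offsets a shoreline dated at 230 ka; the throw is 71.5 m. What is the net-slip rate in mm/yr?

dip-slip = throw / sin(dip) = 71.5 / sin(36°) = 121.6 m
net slip = dip-slip / sin(rake) = 121.6 / sin(59°) = 141.9 m
rate = 141.9 m / 230 ka = 0.000617 m/yr = 0.617 mm/yr

0.617 mm/yr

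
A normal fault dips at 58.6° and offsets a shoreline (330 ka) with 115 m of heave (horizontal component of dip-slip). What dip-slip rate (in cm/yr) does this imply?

0.0669 cm/yr

dip-slip = heave / cos(dip) = 115 m / cos(58.6°) = 220.7 m
rate = 220.7 m / 330 ka = 0.000669 m/yr = 0.0669 cm/yr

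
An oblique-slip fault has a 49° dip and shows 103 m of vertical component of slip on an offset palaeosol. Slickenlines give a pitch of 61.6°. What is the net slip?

155 m

dip-slip = throw / sin(dip) = 103 / sin(49°) = 136.5 m
net slip = dip-slip / sin(rake) = 136.5 / sin(61.6°) = 155 m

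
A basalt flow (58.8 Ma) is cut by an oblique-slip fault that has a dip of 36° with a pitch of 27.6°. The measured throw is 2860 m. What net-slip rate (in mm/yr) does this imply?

dip-slip = throw / sin(dip) = 2860 / sin(36°) = 4866 m
net slip = dip-slip / sin(rake) = 4866 / sin(27.6°) = 10500 m
rate = 10500 m / 58.8 Ma = 0.000179 m/yr = 0.179 mm/yr

0.179 mm/yr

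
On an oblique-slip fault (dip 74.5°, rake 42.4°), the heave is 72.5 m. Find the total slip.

dip-slip = heave / cos(dip) = 72.5 / cos(74.5°) = 271.3 m
net slip = dip-slip / sin(rake) = 271.3 / sin(42.4°) = 402 m

402 m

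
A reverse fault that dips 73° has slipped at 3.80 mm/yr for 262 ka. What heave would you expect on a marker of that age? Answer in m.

291 m

dip-slip = rate × time = 3.80 mm/yr × 262 ka = 995.6 m
heave = dip-slip × cos(dip) = 995.6 × cos(73°) = 291 m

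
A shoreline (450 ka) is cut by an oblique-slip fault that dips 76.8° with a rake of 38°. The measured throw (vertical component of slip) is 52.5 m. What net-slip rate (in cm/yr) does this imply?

0.0195 cm/yr

dip-slip = throw / sin(dip) = 52.5 / sin(76.8°) = 53.92 m
net slip = dip-slip / sin(rake) = 53.92 / sin(38°) = 87.59 m
rate = 87.59 m / 450 ka = 0.000195 m/yr = 0.0195 cm/yr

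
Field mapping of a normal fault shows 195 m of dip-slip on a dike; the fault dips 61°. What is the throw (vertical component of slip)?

171 m

throw = dip-slip × sin(dip) = 195 m × sin(61°) = 171 m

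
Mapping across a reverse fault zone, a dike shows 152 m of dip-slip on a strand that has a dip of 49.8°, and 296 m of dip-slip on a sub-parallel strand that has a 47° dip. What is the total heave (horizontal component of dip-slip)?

heave_A = 152 × cos(49.8°) = 98.11 m
heave_B = 296 × cos(47°) = 201.9 m
total = 98.11 + 201.9 = 300 m

300 m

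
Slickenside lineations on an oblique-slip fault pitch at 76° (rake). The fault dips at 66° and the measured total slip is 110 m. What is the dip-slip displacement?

107 m

dip-slip = net slip × sin(rake) = 110 m × sin(76°) = 107 m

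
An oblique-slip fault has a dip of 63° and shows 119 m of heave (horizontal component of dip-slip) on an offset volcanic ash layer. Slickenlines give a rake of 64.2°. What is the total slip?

dip-slip = heave / cos(dip) = 119 / cos(63°) = 262.1 m
net slip = dip-slip / sin(rake) = 262.1 / sin(64.2°) = 291 m

291 m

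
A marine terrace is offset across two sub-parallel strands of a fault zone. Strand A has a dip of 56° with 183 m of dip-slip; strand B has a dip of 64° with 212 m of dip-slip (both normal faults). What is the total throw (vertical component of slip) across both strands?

throw_A = 183 × sin(56°) = 151.7 m
throw_B = 212 × sin(64°) = 190.5 m
total = 151.7 + 190.5 = 342 m

342 m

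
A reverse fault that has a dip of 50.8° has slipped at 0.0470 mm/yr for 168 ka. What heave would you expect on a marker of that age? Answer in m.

dip-slip = rate × time = 0.0470 mm/yr × 168 ka = 7.896 m
heave = dip-slip × cos(dip) = 7.896 × cos(50.8°) = 4.99 m

4.99 m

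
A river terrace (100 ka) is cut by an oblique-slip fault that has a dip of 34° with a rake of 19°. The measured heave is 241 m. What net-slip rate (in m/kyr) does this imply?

8.93 m/kyr

dip-slip = heave / cos(dip) = 241 / cos(34°) = 290.7 m
net slip = dip-slip / sin(rake) = 290.7 / sin(19°) = 892.9 m
rate = 892.9 m / 100 ka = 0.00893 m/yr = 8.93 m/kyr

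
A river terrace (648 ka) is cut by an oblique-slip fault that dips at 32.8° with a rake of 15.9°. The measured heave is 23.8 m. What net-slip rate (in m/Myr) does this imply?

159 m/Myr

dip-slip = heave / cos(dip) = 23.8 / cos(32.8°) = 28.31 m
net slip = dip-slip / sin(rake) = 28.31 / sin(15.9°) = 103.4 m
rate = 103.4 m / 648 ka = 0.000159 m/yr = 159 m/Myr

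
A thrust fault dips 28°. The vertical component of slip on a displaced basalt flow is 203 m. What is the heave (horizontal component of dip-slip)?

382 m

heave = throw / tan(dip) = 203 / tan(28°) = 382 m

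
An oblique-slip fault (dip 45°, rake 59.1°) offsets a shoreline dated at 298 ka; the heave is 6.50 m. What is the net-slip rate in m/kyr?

0.0359 m/kyr

dip-slip = heave / cos(dip) = 6.50 / cos(45°) = 9.192 m
net slip = dip-slip / sin(rake) = 9.192 / sin(59.1°) = 10.71 m
rate = 10.71 m / 298 ka = 0.0000359 m/yr = 0.0359 m/kyr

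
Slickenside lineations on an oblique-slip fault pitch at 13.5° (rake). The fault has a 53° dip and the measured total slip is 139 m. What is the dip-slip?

dip-slip = net slip × sin(rake) = 139 m × sin(13.5°) = 32.4 m

32.4 m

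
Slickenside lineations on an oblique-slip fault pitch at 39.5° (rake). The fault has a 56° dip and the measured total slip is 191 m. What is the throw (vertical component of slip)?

dip-slip = net slip × sin(rake) = 191 m × sin(39.5°) = 121.5 m
throw = dip-slip × sin(dip) = 121.5 × sin(56°) = 101 m

101 m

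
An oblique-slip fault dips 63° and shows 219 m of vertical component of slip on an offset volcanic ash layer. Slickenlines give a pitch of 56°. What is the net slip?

dip-slip = throw / sin(dip) = 219 / sin(63°) = 245.8 m
net slip = dip-slip / sin(rake) = 245.8 / sin(56°) = 296 m

296 m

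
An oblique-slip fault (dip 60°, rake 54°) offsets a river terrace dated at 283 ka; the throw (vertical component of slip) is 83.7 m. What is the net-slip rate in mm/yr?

dip-slip = throw / sin(dip) = 83.7 / sin(60°) = 96.65 m
net slip = dip-slip / sin(rake) = 96.65 / sin(54°) = 119.5 m
rate = 119.5 m / 283 ka = 0.000422 m/yr = 0.422 mm/yr

0.422 mm/yr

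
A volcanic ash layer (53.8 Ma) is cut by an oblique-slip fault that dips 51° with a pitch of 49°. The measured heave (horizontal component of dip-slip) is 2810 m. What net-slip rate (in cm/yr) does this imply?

dip-slip = heave / cos(dip) = 2810 / cos(51°) = 4465 m
net slip = dip-slip / sin(rake) = 4465 / sin(49°) = 5916 m
rate = 5916 m / 53.8 Ma = 0.000110 m/yr = 0.0110 cm/yr

0.0110 cm/yr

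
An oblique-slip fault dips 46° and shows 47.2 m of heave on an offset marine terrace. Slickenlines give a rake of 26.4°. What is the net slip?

dip-slip = heave / cos(dip) = 47.2 / cos(46°) = 67.95 m
net slip = dip-slip / sin(rake) = 67.95 / sin(26.4°) = 153 m

153 m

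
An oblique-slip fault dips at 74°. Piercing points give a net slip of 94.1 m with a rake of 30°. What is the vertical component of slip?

dip-slip = net slip × sin(rake) = 94.1 m × sin(30°) = 47.05 m
throw = dip-slip × sin(dip) = 47.05 × sin(74°) = 45.2 m

45.2 m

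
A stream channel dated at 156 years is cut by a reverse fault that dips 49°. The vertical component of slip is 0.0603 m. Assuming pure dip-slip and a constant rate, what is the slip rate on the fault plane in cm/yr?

dip-slip = throw / sin(dip) = 0.0603 m / sin(49°) = 0.07990 m
rate = 0.07990 m / 156 years = 0.000512 m/yr = 0.0512 cm/yr

0.0512 cm/yr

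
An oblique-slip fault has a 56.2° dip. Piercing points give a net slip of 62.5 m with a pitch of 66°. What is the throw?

47.4 m

dip-slip = net slip × sin(rake) = 62.5 m × sin(66°) = 57.10 m
throw = dip-slip × sin(dip) = 57.10 × sin(56.2°) = 47.4 m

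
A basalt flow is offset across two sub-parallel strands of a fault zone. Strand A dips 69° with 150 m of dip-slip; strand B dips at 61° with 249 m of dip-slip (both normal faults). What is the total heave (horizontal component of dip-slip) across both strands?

174 m

heave_A = 150 × cos(69°) = 53.76 m
heave_B = 249 × cos(61°) = 120.7 m
total = 53.76 + 120.7 = 174 m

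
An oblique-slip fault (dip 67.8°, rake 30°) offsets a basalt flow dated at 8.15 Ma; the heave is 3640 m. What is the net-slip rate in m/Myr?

2360 m/Myr

dip-slip = heave / cos(dip) = 3640 / cos(67.8°) = 9634 m
net slip = dip-slip / sin(rake) = 9634 / sin(30°) = 19270 m
rate = 19270 m / 8.15 Ma = 0.00236 m/yr = 2360 m/Myr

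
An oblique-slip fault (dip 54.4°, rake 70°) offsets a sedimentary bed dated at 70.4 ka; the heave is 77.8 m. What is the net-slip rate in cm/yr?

0.202 cm/yr

dip-slip = heave / cos(dip) = 77.8 / cos(54.4°) = 133.6 m
net slip = dip-slip / sin(rake) = 133.6 / sin(70°) = 142.2 m
rate = 142.2 m / 70.4 ka = 0.00202 m/yr = 0.202 cm/yr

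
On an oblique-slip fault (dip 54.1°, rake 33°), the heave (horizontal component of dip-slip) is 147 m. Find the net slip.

dip-slip = heave / cos(dip) = 147 / cos(54.1°) = 250.7 m
net slip = dip-slip / sin(rake) = 250.7 / sin(33°) = 460 m

460 m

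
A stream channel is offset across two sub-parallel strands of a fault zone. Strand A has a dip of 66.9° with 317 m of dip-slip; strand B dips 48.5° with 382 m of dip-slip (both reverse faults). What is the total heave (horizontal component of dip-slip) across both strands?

377 m

heave_A = 317 × cos(66.9°) = 124.4 m
heave_B = 382 × cos(48.5°) = 253.1 m
total = 124.4 + 253.1 = 377 m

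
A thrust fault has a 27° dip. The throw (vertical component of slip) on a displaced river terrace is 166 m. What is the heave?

326 m

heave = throw / tan(dip) = 166 / tan(27°) = 326 m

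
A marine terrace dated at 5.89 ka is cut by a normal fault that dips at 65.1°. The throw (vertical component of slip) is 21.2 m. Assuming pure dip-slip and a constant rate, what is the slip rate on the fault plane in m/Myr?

dip-slip = throw / sin(dip) = 21.2 m / sin(65.1°) = 23.37 m
rate = 23.37 m / 5.89 ka = 0.00397 m/yr = 3970 m/Myr

3970 m/Myr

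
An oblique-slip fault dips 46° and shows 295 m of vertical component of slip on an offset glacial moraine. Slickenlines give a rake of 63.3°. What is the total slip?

459 m

dip-slip = throw / sin(dip) = 295 / sin(46°) = 410.1 m
net slip = dip-slip / sin(rake) = 410.1 / sin(63.3°) = 459 m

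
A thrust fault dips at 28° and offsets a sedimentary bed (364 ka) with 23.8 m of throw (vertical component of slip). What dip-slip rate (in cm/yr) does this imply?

dip-slip = throw / sin(dip) = 23.8 m / sin(28°) = 50.70 m
rate = 50.70 m / 364 ka = 0.000139 m/yr = 0.0139 cm/yr

0.0139 cm/yr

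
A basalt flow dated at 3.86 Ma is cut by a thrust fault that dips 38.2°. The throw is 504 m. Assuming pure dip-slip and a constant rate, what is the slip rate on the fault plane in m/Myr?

dip-slip = throw / sin(dip) = 504 m / sin(38.2°) = 815 m
rate = 815 m / 3.86 Ma = 0.000211 m/yr = 211 m/Myr

211 m/Myr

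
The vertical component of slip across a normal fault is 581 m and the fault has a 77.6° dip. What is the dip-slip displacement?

dip-slip = throw / sin(dip) = 581 / sin(77.6°) = 595 m

595 m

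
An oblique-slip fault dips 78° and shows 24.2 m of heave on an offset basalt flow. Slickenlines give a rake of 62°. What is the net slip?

132 m

dip-slip = heave / cos(dip) = 24.2 / cos(78°) = 116.4 m
net slip = dip-slip / sin(rake) = 116.4 / sin(62°) = 132 m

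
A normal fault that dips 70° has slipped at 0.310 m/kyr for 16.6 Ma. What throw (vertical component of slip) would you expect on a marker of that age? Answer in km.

dip-slip = rate × time = 0.310 m/kyr × 16.6 Ma = 5146 m
throw = dip-slip × sin(dip) = 5146 × sin(70°) = 4840 m = 4.84 km

4.84 km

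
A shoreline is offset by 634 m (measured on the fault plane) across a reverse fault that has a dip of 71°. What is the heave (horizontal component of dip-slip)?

206 m

heave = dip-slip × cos(dip) = 634 m × cos(71°) = 206 m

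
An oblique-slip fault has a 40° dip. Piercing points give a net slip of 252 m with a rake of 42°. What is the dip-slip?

dip-slip = net slip × sin(rake) = 252 m × sin(42°) = 169 m

169 m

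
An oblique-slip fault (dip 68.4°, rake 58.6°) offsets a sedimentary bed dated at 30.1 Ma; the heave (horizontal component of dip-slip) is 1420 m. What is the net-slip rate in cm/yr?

0.0150 cm/yr

dip-slip = heave / cos(dip) = 1420 / cos(68.4°) = 3857 m
net slip = dip-slip / sin(rake) = 3857 / sin(58.6°) = 4519 m
rate = 4519 m / 30.1 Ma = 0.000150 m/yr = 0.0150 cm/yr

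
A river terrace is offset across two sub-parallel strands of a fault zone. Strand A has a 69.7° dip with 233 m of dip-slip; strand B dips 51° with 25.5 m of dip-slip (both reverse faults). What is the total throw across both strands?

238 m

throw_A = 233 × sin(69.7°) = 218.5 m
throw_B = 25.5 × sin(51°) = 19.82 m
total = 218.5 + 19.82 = 238 m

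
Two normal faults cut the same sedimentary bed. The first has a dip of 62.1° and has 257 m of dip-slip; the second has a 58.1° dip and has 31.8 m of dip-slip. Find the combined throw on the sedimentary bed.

throw_A = 257 × sin(62.1°) = 227.1 m
throw_B = 31.8 × sin(58.1°) = 27 m
total = 227.1 + 27 = 254 m

254 m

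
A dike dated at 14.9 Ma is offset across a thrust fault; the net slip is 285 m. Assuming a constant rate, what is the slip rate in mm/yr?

rate = 285 m / 14.9 Ma = 0.0000191 m/yr = 0.0191 mm/yr

0.0191 mm/yr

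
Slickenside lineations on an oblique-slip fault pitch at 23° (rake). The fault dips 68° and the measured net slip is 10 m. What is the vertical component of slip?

3.62 m

dip-slip = net slip × sin(rake) = 10 m × sin(23°) = 3.907 m
throw = dip-slip × sin(dip) = 3.907 × sin(68°) = 3.62 m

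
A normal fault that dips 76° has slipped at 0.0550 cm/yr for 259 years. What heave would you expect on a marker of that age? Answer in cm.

dip-slip = rate × time = 0.0550 cm/yr × 259 years = 0.1425 m
heave = dip-slip × cos(dip) = 0.1425 × cos(76°) = 0.0345 m = 3.45 cm

3.45 cm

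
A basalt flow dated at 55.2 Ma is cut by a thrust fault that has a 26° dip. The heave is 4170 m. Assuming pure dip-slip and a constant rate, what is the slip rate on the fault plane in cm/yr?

dip-slip = heave / cos(dip) = 4170 m / cos(26°) = 4640 m
rate = 4640 m / 55.2 Ma = 0.0000840 m/yr = 0.00840 cm/yr

0.00840 cm/yr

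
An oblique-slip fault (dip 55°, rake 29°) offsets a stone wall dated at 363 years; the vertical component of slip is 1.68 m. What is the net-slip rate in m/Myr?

dip-slip = throw / sin(dip) = 1.68 / sin(55°) = 2.051 m
net slip = dip-slip / sin(rake) = 2.051 / sin(29°) = 4.230 m
rate = 4.230 m / 363 years = 0.0117 m/yr = 11700 m/Myr

11700 m/Myr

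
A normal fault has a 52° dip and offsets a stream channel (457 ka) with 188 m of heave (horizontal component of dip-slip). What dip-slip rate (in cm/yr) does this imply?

dip-slip = heave / cos(dip) = 188 m / cos(52°) = 305.4 m
rate = 305.4 m / 457 ka = 0.000668 m/yr = 0.0668 cm/yr

0.0668 cm/yr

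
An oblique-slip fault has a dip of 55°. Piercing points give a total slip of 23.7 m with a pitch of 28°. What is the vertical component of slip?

9.11 m

dip-slip = net slip × sin(rake) = 23.7 m × sin(28°) = 11.13 m
throw = dip-slip × sin(dip) = 11.13 × sin(55°) = 9.11 m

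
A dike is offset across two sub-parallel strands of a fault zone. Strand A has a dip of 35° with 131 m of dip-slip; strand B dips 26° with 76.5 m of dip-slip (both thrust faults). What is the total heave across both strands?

heave_A = 131 × cos(35°) = 107.3 m
heave_B = 76.5 × cos(26°) = 68.76 m
total = 107.3 + 68.76 = 176 m

176 m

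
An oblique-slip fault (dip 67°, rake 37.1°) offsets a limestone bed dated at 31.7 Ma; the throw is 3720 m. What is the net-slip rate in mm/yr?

dip-slip = throw / sin(dip) = 3720 / sin(67°) = 4041 m
net slip = dip-slip / sin(rake) = 4041 / sin(37.1°) = 6700 m
rate = 6700 m / 31.7 Ma = 0.000211 m/yr = 0.211 mm/yr

0.211 mm/yr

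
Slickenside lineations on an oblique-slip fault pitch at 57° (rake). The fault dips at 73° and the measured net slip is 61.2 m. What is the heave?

dip-slip = net slip × sin(rake) = 61.2 m × sin(57°) = 51.33 m
heave = dip-slip × cos(dip) = 51.33 × cos(73°) = 15 m

15 m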